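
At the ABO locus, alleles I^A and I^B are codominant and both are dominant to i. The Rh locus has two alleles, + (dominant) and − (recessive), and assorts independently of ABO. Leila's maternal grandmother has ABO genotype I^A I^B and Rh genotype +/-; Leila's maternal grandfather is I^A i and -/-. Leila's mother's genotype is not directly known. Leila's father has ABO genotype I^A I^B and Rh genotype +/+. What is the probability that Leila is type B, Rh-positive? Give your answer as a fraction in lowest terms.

Leila's mother's ABO genotype from I^A I^B × I^A i: 1/4 I^A I^A, 1/4 I^A I^B, 1/4 I^A i, 1/4 I^B i.
Crossing each possibility with the father I^A I^B and summing P(type B): 1/4·0 + 1/4·1/4 + 1/4·1/4 + 1/4·1/2 = 1/4.
Similarly for Rh via the mother's Rh distribution: P(Rh+) = 1.
Independent loci: 1/4 × 1 = 1/4.

1/4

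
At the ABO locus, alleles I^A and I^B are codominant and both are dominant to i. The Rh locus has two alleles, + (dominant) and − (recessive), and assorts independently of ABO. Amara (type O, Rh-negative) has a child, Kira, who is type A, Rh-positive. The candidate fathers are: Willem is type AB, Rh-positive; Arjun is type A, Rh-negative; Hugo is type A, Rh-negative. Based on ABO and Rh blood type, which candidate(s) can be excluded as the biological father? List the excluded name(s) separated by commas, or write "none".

Arjun, Hugo

A candidate is excluded only if no genotype consistent with his phenotype could produce a type A, Rh-positive child with a type O, Rh-negative mother.
Arjun (type A, Rh-): no genotype consistent with that phenotype can produce a type-A Rh+ child with a type-O mother.
Hugo (type A, Rh-): no genotype consistent with that phenotype can produce a type-A Rh+ child with a type-O mother.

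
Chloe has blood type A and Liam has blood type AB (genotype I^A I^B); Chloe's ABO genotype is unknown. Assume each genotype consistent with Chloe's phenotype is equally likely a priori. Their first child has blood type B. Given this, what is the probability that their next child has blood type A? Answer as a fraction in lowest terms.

1/2

Possible genotypes: Chloe ∈ {I^A I^A, I^A i}; Liam ∈ {I^A I^B}.
Weight each parental genotype pair by prior × P(type-B child):
  I^A i × I^A I^B: posterior weight 1; P(next child type A) = 1/2.
Weighted sum = 1/2.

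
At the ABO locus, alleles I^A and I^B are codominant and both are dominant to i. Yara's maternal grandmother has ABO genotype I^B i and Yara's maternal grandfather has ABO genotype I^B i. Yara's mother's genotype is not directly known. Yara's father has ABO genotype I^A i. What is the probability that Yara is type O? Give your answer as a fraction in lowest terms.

Yara's mother's ABO genotype from I^B i × I^B i: 1/4 I^B I^B, 1/2 I^B i, 1/4 i i.
Crossing each possibility with the father I^A i and summing P(type O): 1/4·0 + 1/2·1/4 + 1/4·1/2 = 1/4.

1/4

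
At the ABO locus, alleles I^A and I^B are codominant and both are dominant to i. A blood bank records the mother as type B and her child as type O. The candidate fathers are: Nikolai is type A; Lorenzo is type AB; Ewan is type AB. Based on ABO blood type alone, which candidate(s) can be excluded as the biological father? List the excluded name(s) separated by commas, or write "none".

A candidate is excluded only if no genotype consistent with his phenotype could produce a type O child with a type B mother.
Lorenzo (type AB): no genotype consistent with that phenotype can produce a type-O child with a type-B mother.
Ewan (type AB): no genotype consistent with that phenotype can produce a type-O child with a type-B mother.

Lorenzo, Ewan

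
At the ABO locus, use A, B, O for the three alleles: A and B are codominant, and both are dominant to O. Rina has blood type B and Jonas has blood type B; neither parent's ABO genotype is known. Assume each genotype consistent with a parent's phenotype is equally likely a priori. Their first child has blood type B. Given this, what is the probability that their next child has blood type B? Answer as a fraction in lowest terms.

Possible genotypes: Rina ∈ {BB, BO}; Jonas ∈ {BB, BO}.
Weight each parental genotype pair by prior × P(type-B child):
  BB × BB: posterior weight 4/15; P(next child type B) = 1.
  BB × BO: posterior weight 4/15; P(next child type B) = 1.
  BO × BB: posterior weight 4/15; P(next child type B) = 1.
  BO × BO: posterior weight 1/5; P(next child type B) = 3/4.
Weighted sum = 19/20.

19/20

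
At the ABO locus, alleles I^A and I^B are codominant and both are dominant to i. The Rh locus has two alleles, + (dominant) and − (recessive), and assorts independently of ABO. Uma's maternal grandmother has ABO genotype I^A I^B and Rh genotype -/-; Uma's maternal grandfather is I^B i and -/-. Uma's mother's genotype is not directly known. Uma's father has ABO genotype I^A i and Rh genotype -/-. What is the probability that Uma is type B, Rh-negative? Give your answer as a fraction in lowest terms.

1/4

Uma's mother's ABO genotype from I^A I^B × I^B i: 1/4 I^A I^B, 1/4 I^A i, 1/4 I^B I^B, 1/4 I^B i.
Crossing each possibility with the father I^A i and summing P(type B): 1/4·1/4 + 1/4·0 + 1/4·1/2 + 1/4·1/4 = 1/4.
Similarly for Rh via the mother's Rh distribution: P(Rh-) = 1.
Independent loci: 1/4 × 1 = 1/4.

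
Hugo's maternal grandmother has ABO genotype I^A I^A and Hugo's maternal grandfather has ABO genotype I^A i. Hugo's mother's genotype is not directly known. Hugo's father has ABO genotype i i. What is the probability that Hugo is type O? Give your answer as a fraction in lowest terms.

1/4

Hugo's mother's ABO genotype from I^A I^A × I^A i: 1/2 I^A I^A, 1/2 I^A i.
Crossing each possibility with the father i i and summing P(type O): 1/2·0 + 1/2·1/2 = 1/4.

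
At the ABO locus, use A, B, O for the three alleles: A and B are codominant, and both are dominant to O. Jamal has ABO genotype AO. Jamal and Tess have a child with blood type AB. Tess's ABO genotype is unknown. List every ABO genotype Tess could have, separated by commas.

For each candidate genotype of Tess, check whether crossing it with AO can produce every observed child phenotype.
  AA → possible child types {A} ✗
  AB → possible child types {A, B, AB} ✓
  AO → possible child types {O, A} ✗
  BB → possible child types {B, AB} ✓
  BO → possible child types {O, A, B, AB} ✓
  OO → possible child types {O, A} ✗

AB, BB, BO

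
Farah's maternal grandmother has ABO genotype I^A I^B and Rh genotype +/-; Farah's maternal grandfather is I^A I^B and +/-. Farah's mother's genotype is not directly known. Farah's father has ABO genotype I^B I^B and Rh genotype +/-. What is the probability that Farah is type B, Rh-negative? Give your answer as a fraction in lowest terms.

1/8

Farah's mother's ABO genotype from I^A I^B × I^A I^B: 1/4 I^A I^A, 1/2 I^A I^B, 1/4 I^B I^B.
Crossing each possibility with the father I^B I^B and summing P(type B): 1/4·0 + 1/2·1/2 + 1/4·1 = 1/2.
Similarly for Rh via the mother's Rh distribution: P(Rh-) = 1/4.
Independent loci: 1/2 × 1/4 = 1/8.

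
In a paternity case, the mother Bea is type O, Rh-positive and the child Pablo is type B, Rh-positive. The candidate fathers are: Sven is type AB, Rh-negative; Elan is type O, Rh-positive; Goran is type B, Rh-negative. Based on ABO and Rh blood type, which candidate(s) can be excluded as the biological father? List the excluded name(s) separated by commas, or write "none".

A candidate is excluded only if no genotype consistent with his phenotype could produce a type B, Rh-positive child with a type O, Rh-positive mother.
Elan (type O, Rh+): no genotype consistent with that phenotype can produce a type-B Rh+ child with a type-O mother.

Elan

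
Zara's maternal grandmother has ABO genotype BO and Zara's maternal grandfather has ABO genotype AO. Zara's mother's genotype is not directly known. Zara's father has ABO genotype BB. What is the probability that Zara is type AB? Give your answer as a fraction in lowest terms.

Zara's mother's ABO genotype from BO × AO: 1/4 AB, 1/4 AO, 1/4 BO, 1/4 OO.
Crossing each possibility with the father BB and summing P(type AB): 1/4·1/2 + 1/4·1/2 + 1/4·0 + 1/4·0 = 1/4.

1/4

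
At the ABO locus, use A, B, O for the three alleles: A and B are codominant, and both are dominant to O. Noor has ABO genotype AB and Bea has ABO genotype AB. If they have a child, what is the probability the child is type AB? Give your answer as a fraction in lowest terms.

1/2

ABO cross AB × AB → offspring phenotypes: 1/4 A, 1/4 B, 1/2 AB.
So P(type AB) = 1/2.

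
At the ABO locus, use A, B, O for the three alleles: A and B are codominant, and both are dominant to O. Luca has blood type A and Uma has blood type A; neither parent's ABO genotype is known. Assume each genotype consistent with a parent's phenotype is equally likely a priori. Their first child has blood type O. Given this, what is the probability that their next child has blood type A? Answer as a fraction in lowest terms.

Possible genotypes: Luca ∈ {AA, AO}; Uma ∈ {AA, AO}.
Weight each parental genotype pair by prior × P(type-O child):
  AO × AO: posterior weight 1; P(next child type A) = 3/4.
Weighted sum = 3/4.

3/4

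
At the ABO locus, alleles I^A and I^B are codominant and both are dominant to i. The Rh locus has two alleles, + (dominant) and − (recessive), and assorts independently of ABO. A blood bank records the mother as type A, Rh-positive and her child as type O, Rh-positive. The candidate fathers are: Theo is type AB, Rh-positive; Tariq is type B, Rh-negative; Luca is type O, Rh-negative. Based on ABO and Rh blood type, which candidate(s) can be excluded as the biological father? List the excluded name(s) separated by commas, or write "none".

A candidate is excluded only if no genotype consistent with his phenotype could produce a type O, Rh-positive child with a type A, Rh-positive mother.
Theo (type AB, Rh+): no genotype consistent with that phenotype can produce a type-O Rh+ child with a type-A mother.

Theo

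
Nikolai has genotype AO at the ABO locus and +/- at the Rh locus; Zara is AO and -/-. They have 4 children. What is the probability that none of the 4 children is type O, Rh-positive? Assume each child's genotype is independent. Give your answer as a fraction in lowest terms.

ABO cross AO × AO → 1/4 O, 3/4 A.
Rh cross +/- × -/- → 1/2 Rh+, 1/2 Rh-; so P(type O, Rh-positive) = 1/4 × 1/2 = 1/8 per child.
P(not type O, Rh-positive) = 7/8 for one child; (7/8)^4 = 2401/4096.

2401/4096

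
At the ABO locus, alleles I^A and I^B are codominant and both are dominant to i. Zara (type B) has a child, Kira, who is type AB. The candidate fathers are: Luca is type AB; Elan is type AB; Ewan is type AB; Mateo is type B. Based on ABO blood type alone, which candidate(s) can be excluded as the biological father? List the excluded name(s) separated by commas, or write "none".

Mateo

A candidate is excluded only if no genotype consistent with his phenotype could produce a type AB child with a type B mother.
Mateo (type B): no genotype consistent with that phenotype can produce a type-AB child with a type-B mother.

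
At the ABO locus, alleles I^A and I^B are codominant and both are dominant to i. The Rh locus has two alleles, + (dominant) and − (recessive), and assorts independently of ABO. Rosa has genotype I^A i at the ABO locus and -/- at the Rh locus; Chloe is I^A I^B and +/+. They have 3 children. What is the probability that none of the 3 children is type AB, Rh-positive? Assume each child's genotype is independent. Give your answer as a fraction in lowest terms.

27/64

ABO cross I^A i × I^A I^B → 1/2 A, 1/4 B, 1/4 AB.
Rh cross -/- × +/+ → 1 Rh+; so P(type AB, Rh-positive) = 1/4 × 1 = 1/4 per child.
P(not type AB, Rh-positive) = 3/4 for one child; (3/4)^3 = 27/64.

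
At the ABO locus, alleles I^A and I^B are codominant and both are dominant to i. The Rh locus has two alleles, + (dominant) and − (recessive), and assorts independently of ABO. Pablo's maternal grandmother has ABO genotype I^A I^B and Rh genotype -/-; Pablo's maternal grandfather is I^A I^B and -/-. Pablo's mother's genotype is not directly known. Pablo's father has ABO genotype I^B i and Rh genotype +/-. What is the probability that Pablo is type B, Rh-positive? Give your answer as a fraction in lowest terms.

1/4

Pablo's mother's ABO genotype from I^A I^B × I^A I^B: 1/4 I^A I^A, 1/2 I^A I^B, 1/4 I^B I^B.
Crossing each possibility with the father I^B i and summing P(type B): 1/4·0 + 1/2·1/2 + 1/4·1 = 1/2.
Similarly for Rh via the mother's Rh distribution: P(Rh+) = 1/2.
Independent loci: 1/2 × 1/2 = 1/4.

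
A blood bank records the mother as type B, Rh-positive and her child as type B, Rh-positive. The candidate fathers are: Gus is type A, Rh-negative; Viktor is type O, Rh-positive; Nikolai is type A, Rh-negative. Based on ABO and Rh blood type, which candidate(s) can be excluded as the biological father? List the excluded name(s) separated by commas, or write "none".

none

A candidate is excluded only if no genotype consistent with his phenotype could produce a type B, Rh-positive child with a type B, Rh-positive mother.
Every candidate has at least one consistent genotype combination, so none can be excluded.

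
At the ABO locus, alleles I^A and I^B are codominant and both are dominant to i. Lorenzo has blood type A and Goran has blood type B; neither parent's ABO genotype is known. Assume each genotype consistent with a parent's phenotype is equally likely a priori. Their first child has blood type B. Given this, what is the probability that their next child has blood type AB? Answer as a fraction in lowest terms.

Possible genotypes: Lorenzo ∈ {I^A I^A, I^A i}; Goran ∈ {I^B I^B, I^B i}.
Weight each parental genotype pair by prior × P(type-B child):
  I^A i × I^B I^B: posterior weight 2/3; P(next child type AB) = 1/2.
  I^A i × I^B i: posterior weight 1/3; P(next child type AB) = 1/4.
Weighted sum = 5/12.

5/12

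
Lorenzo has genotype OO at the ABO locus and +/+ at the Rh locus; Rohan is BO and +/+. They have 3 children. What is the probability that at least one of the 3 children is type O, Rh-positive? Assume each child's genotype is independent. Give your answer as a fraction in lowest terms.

7/8

ABO cross OO × BO → 1/2 O, 1/2 B.
Rh cross +/+ × +/+ → 1 Rh+; so P(type O, Rh-positive) = 1/2 × 1 = 1/2 per child.
P(none) = (1/2)^3 = 1/8; P(at least one) = 1 − 1/8 = 7/8.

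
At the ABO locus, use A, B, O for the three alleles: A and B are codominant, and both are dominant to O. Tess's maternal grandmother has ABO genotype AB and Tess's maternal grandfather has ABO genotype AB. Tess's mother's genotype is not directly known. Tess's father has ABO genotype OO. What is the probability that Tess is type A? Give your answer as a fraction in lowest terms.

Tess's mother's ABO genotype from AB × AB: 1/4 AA, 1/2 AB, 1/4 BB.
Crossing each possibility with the father OO and summing P(type A): 1/4·1 + 1/2·1/2 + 1/4·0 = 1/2.

1/2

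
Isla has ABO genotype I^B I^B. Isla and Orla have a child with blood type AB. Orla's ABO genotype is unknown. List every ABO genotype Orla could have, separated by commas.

I^A I^A, I^A I^B, I^A i

For each candidate genotype of Orla, check whether crossing it with I^B I^B can produce every observed child phenotype.
  I^A I^A → possible child types {AB} ✓
  I^A I^B → possible child types {B, AB} ✓
  I^A i → possible child types {B, AB} ✓
  I^B I^B → possible child types {B} ✗
  I^B i → possible child types {B} ✗
  i i → possible child types {B} ✗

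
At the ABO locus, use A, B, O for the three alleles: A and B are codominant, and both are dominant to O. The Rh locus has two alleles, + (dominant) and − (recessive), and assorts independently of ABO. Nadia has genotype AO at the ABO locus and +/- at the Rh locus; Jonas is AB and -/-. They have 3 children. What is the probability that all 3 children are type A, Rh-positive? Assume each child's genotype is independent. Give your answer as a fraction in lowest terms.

1/64

ABO cross AO × AB → 1/2 A, 1/4 B, 1/4 AB.
Rh cross +/- × -/- → 1/2 Rh+, 1/2 Rh-; so P(type A, Rh-positive) = 1/2 × 1/2 = 1/4 per child.
All 3 independent: (1/4)^3 = 1/64.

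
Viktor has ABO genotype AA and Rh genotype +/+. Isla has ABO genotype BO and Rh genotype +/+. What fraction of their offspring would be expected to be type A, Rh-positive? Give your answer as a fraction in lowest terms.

1/2

ABO cross AA × BO → offspring phenotypes: 1/2 A, 1/2 AB.
Rh cross +/+ × +/+ → 1 Rh+.
Independent loci: P(type A, Rh-positive) = 1/2 × 1 = 1/2.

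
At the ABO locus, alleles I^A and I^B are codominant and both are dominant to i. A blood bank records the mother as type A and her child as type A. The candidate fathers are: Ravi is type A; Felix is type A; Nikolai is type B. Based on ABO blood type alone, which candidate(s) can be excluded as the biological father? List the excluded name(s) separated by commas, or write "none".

A candidate is excluded only if no genotype consistent with his phenotype could produce a type A child with a type A mother.
Every candidate has at least one consistent genotype combination, so none can be excluded.

none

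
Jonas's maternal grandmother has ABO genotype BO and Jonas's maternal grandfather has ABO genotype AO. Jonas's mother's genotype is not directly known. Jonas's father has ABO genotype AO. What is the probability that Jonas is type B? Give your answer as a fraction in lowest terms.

Jonas's mother's ABO genotype from BO × AO: 1/4 AB, 1/4 AO, 1/4 BO, 1/4 OO.
Crossing each possibility with the father AO and summing P(type B): 1/4·1/4 + 1/4·0 + 1/4·1/4 + 1/4·0 = 1/8.

1/8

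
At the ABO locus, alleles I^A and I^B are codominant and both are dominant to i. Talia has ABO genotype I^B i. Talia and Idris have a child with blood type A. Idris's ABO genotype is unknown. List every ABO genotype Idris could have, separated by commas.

For each candidate genotype of Idris, check whether crossing it with I^B i can produce every observed child phenotype.
  I^A I^A → possible child types {A, AB} ✓
  I^A I^B → possible child types {A, B, AB} ✓
  I^A i → possible child types {O, A, B, AB} ✓
  I^B I^B → possible child types {B} ✗
  I^B i → possible child types {O, B} ✗
  i i → possible child types {O, B} ✗

I^A I^A, I^A I^B, I^A i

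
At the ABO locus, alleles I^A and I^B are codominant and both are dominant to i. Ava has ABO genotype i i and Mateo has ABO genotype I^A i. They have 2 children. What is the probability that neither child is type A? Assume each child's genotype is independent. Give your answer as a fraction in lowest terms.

1/4

ABO cross i i × I^A i → 1/2 O, 1/2 A.
So P(type A) = 1/2 per child.
P(not type A) = 1/2 for one child; (1/2)^2 = 1/4.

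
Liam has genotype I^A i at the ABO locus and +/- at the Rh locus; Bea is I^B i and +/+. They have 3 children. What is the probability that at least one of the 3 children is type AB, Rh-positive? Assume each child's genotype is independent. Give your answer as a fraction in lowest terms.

ABO cross I^A i × I^B i → 1/4 O, 1/4 A, 1/4 B, 1/4 AB.
Rh cross +/- × +/+ → 1 Rh+; so P(type AB, Rh-positive) = 1/4 × 1 = 1/4 per child.
P(none) = (3/4)^3 = 27/64; P(at least one) = 1 − 27/64 = 37/64.

37/64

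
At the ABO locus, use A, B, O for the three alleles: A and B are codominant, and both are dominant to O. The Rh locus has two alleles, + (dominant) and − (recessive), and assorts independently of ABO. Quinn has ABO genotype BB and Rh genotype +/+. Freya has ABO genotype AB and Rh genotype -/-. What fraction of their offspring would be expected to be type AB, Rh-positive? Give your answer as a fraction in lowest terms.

ABO cross BB × AB → offspring phenotypes: 1/2 B, 1/2 AB.
Rh cross +/+ × -/- → 1 Rh+.
Independent loci: P(type AB, Rh-positive) = 1/2 × 1 = 1/2.

1/2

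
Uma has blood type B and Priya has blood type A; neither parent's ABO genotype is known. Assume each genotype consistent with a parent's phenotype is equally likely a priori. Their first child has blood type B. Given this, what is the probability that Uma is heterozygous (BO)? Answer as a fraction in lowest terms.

1/3

Possible genotypes: Uma ∈ {BB, BO}; Priya ∈ {AA, AO}.
Weight each parental genotype pair by prior × P(type-B child):
  BB × AO: posterior weight 2/3.
  BO × AO: posterior weight 1/3.
Sum the posterior weight over pairs where Uma is BO: 1/3.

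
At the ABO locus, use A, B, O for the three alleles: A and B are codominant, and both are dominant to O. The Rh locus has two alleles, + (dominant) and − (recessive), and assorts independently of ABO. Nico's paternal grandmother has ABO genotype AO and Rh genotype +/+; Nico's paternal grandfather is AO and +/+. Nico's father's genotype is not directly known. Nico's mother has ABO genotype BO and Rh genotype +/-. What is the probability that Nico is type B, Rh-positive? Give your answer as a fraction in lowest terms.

Nico's father's ABO genotype from AO × AO: 1/4 AA, 1/2 AO, 1/4 OO.
Crossing each possibility with the mother BO and summing P(type B): 1/4·0 + 1/2·1/4 + 1/4·1/2 = 1/4.
Similarly for Rh via the father's Rh distribution: P(Rh+) = 1.
Independent loci: 1/4 × 1 = 1/4.

1/4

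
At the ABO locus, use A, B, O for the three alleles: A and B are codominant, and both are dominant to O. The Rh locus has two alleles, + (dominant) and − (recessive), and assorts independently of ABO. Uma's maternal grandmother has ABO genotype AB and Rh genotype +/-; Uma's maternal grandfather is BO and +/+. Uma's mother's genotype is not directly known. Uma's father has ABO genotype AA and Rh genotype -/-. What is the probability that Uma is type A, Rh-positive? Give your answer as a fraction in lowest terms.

3/8

Uma's mother's ABO genotype from AB × BO: 1/4 AB, 1/4 AO, 1/4 BB, 1/4 BO.
Crossing each possibility with the father AA and summing P(type A): 1/4·1/2 + 1/4·1 + 1/4·0 + 1/4·1/2 = 1/2.
Similarly for Rh via the mother's Rh distribution: P(Rh+) = 3/4.
Independent loci: 1/2 × 3/4 = 3/8.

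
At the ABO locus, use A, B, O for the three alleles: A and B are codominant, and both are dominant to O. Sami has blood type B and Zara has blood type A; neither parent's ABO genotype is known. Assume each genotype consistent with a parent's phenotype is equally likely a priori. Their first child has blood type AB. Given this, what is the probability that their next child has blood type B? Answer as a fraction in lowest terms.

5/36

Possible genotypes: Sami ∈ {BB, BO}; Zara ∈ {AA, AO}.
Weight each parental genotype pair by prior × P(type-AB child):
  BB × AA: posterior weight 4/9; P(next child type B) = 0.
  BB × AO: posterior weight 2/9; P(next child type B) = 1/2.
  BO × AA: posterior weight 2/9; P(next child type B) = 0.
  BO × AO: posterior weight 1/9; P(next child type B) = 1/4.
Weighted sum = 5/36.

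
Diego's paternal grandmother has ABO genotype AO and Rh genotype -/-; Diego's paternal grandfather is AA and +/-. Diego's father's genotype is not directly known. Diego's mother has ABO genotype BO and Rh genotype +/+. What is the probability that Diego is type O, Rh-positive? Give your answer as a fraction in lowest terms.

1/8

Diego's father's ABO genotype from AO × AA: 1/2 AA, 1/2 AO.
Crossing each possibility with the mother BO and summing P(type O): 1/2·0 + 1/2·1/4 = 1/8.
Similarly for Rh via the father's Rh distribution: P(Rh+) = 1.
Independent loci: 1/8 × 1 = 1/8.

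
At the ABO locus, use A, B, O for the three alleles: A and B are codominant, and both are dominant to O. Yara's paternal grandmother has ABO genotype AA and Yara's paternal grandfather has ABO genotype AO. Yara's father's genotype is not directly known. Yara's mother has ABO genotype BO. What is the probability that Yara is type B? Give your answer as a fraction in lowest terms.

1/8

Yara's father's ABO genotype from AA × AO: 1/2 AA, 1/2 AO.
Crossing each possibility with the mother BO and summing P(type B): 1/2·0 + 1/2·1/4 = 1/8.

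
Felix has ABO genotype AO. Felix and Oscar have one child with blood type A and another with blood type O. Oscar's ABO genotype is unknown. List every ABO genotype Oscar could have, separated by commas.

For each candidate genotype of Oscar, check whether crossing it with AO can produce every observed child phenotype.
  AA → possible child types {A} ✗
  AB → possible child types {A, B, AB} ✗
  AO → possible child types {O, A} ✓
  BB → possible child types {B, AB} ✗
  BO → possible child types {O, A, B, AB} ✓
  OO → possible child types {O, A} ✓

AO, BO, OO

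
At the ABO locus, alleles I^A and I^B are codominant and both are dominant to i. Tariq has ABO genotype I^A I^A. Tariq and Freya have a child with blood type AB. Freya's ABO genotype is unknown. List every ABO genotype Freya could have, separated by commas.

For each candidate genotype of Freya, check whether crossing it with I^A I^A can produce every observed child phenotype.
  I^A I^A → possible child types {A} ✗
  I^A I^B → possible child types {A, AB} ✓
  I^A i → possible child types {A} ✗
  I^B I^B → possible child types {AB} ✓
  I^B i → possible child types {A, AB} ✓
  i i → possible child types {A} ✗

I^A I^B, I^B I^B, I^B i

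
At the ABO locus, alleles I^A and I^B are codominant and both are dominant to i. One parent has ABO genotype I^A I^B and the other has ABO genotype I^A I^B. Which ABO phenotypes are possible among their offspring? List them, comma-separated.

Gametes from I^A I^B × I^A I^B give offspring ABO genotypes I^A I^A, I^A I^B, I^B I^B, i.e. phenotypes A, B, AB.

A, B, AB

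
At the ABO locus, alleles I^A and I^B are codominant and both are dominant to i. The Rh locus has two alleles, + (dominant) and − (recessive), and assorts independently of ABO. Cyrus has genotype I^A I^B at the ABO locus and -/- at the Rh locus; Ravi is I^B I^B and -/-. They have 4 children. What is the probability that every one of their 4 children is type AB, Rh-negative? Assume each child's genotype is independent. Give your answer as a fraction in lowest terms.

1/16

ABO cross I^A I^B × I^B I^B → 1/2 B, 1/2 AB.
Rh cross -/- × -/- → 1 Rh-; so P(type AB, Rh-negative) = 1/2 × 1 = 1/2 per child.
All 4 independent: (1/2)^4 = 1/16.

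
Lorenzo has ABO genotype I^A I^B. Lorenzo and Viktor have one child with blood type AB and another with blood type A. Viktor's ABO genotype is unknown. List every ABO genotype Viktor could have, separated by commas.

I^A I^A, I^A I^B, I^A i, I^B i

For each candidate genotype of Viktor, check whether crossing it with I^A I^B can produce every observed child phenotype.
  I^A I^A → possible child types {A, AB} ✓
  I^A I^B → possible child types {A, B, AB} ✓
  I^A i → possible child types {A, B, AB} ✓
  I^B I^B → possible child types {B, AB} ✗
  I^B i → possible child types {A, B, AB} ✓
  i i → possible child types {A, B} ✗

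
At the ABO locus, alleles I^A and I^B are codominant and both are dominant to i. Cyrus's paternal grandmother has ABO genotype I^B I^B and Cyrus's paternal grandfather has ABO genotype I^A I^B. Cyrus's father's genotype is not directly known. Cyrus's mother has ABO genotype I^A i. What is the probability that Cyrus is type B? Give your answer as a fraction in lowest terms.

Cyrus's father's ABO genotype from I^B I^B × I^A I^B: 1/2 I^A I^B, 1/2 I^B I^B.
Crossing each possibility with the mother I^A i and summing P(type B): 1/2·1/4 + 1/2·1/2 = 3/8.

3/8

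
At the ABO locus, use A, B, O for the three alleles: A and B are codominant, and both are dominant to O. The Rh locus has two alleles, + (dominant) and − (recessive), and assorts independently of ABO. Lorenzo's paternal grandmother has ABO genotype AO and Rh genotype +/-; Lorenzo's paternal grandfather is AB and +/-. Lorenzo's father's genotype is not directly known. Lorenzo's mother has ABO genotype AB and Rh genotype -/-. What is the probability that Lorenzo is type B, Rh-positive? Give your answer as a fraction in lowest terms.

Lorenzo's father's ABO genotype from AO × AB: 1/4 AA, 1/4 AB, 1/4 AO, 1/4 BO.
Crossing each possibility with the mother AB and summing P(type B): 1/4·0 + 1/4·1/4 + 1/4·1/4 + 1/4·1/2 = 1/4.
Similarly for Rh via the father's Rh distribution: P(Rh+) = 1/2.
Independent loci: 1/4 × 1/2 = 1/8.

1/8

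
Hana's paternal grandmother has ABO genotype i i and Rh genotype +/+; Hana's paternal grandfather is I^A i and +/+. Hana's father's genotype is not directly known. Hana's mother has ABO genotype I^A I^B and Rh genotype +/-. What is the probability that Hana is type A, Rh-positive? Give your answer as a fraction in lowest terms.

Hana's father's ABO genotype from i i × I^A i: 1/2 I^A i, 1/2 i i.
Crossing each possibility with the mother I^A I^B and summing P(type A): 1/2·1/2 + 1/2·1/2 = 1/2.
Similarly for Rh via the father's Rh distribution: P(Rh+) = 1.
Independent loci: 1/2 × 1 = 1/2.

1/2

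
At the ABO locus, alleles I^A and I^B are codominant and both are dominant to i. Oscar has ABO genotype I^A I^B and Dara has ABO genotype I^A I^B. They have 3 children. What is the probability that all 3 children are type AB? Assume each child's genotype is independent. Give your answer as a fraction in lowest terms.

1/8

ABO cross I^A I^B × I^A I^B → 1/4 A, 1/4 B, 1/2 AB.
So P(type AB) = 1/2 per child.
All 3 independent: (1/2)^3 = 1/8.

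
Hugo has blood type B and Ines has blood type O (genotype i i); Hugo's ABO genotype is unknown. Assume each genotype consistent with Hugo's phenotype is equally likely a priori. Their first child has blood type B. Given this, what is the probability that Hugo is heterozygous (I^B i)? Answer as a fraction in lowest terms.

1/3

Possible genotypes: Hugo ∈ {I^B I^B, I^B i}; Ines ∈ {i i}.
Weight each parental genotype pair by prior × P(type-B child):
  I^B I^B × i i: posterior weight 2/3.
  I^B i × i i: posterior weight 1/3.
Sum the posterior weight over pairs where Hugo is I^B i: 1/3.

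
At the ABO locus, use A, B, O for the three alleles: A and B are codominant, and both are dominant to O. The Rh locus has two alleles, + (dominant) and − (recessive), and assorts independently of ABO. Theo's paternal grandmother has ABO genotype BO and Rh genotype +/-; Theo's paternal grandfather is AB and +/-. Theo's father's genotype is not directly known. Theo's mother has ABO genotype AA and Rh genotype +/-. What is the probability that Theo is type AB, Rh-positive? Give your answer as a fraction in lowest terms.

Theo's father's ABO genotype from BO × AB: 1/4 AB, 1/4 AO, 1/4 BB, 1/4 BO.
Crossing each possibility with the mother AA and summing P(type AB): 1/4·1/2 + 1/4·0 + 1/4·1 + 1/4·1/2 = 1/2.
Similarly for Rh via the father's Rh distribution: P(Rh+) = 3/4.
Independent loci: 1/2 × 3/4 = 3/8.

3/8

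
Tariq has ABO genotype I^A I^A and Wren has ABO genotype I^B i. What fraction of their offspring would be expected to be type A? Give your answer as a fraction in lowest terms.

ABO cross I^A I^A × I^B i → offspring phenotypes: 1/2 A, 1/2 AB.
So P(type A) = 1/2.

1/2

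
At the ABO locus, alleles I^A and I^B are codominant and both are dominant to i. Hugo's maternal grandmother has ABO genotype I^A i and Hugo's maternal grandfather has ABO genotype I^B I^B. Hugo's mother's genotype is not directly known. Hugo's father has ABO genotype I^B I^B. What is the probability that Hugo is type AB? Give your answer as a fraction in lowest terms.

Hugo's mother's ABO genotype from I^A i × I^B I^B: 1/2 I^A I^B, 1/2 I^B i.
Crossing each possibility with the father I^B I^B and summing P(type AB): 1/2·1/2 + 1/2·0 = 1/4.

1/4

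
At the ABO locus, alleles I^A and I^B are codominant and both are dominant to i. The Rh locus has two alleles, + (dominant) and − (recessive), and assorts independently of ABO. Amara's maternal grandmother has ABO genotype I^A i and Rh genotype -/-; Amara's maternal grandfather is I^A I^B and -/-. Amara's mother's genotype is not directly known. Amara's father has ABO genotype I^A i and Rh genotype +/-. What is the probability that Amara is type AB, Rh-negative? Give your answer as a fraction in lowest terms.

Amara's mother's ABO genotype from I^A i × I^A I^B: 1/4 I^A I^A, 1/4 I^A I^B, 1/4 I^A i, 1/4 I^B i.
Crossing each possibility with the father I^A i and summing P(type AB): 1/4·0 + 1/4·1/4 + 1/4·0 + 1/4·1/4 = 1/8.
Similarly for Rh via the mother's Rh distribution: P(Rh-) = 1/2.
Independent loci: 1/8 × 1/2 = 1/16.

1/16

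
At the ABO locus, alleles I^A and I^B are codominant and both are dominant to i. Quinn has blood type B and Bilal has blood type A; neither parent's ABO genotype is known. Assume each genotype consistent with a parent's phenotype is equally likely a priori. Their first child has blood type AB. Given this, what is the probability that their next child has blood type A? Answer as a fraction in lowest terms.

Possible genotypes: Quinn ∈ {I^B I^B, I^B i}; Bilal ∈ {I^A I^A, I^A i}.
Weight each parental genotype pair by prior × P(type-AB child):
  I^B I^B × I^A I^A: posterior weight 4/9; P(next child type A) = 0.
  I^B I^B × I^A i: posterior weight 2/9; P(next child type A) = 0.
  I^B i × I^A I^A: posterior weight 2/9; P(next child type A) = 1/2.
  I^B i × I^A i: posterior weight 1/9; P(next child type A) = 1/4.
Weighted sum = 5/36.

5/36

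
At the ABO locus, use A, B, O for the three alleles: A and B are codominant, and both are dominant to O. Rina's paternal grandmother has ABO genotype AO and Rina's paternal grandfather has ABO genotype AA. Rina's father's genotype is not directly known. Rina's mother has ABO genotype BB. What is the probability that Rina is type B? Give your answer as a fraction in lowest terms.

Rina's father's ABO genotype from AO × AA: 1/2 AA, 1/2 AO.
Crossing each possibility with the mother BB and summing P(type B): 1/2·0 + 1/2·1/2 = 1/4.

1/4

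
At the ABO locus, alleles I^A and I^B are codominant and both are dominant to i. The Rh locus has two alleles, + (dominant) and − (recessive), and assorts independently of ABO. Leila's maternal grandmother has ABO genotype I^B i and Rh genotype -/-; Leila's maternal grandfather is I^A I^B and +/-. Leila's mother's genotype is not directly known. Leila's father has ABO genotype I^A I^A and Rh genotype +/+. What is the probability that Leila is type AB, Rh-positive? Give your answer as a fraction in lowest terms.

1/2

Leila's mother's ABO genotype from I^B i × I^A I^B: 1/4 I^A I^B, 1/4 I^A i, 1/4 I^B I^B, 1/4 I^B i.
Crossing each possibility with the father I^A I^A and summing P(type AB): 1/4·1/2 + 1/4·0 + 1/4·1 + 1/4·1/2 = 1/2.
Similarly for Rh via the mother's Rh distribution: P(Rh+) = 1.
Independent loci: 1/2 × 1 = 1/2.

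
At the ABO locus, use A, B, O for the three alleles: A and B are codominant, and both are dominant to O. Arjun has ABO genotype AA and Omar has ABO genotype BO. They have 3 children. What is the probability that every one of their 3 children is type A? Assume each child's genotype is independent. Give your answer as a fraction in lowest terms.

1/8

ABO cross AA × BO → 1/2 A, 1/2 AB.
So P(type A) = 1/2 per child.
All 3 independent: (1/2)^3 = 1/8.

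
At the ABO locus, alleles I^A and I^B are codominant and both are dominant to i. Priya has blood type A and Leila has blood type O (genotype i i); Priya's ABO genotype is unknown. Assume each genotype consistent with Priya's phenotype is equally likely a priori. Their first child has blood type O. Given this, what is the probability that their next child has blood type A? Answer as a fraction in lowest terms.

1/2

Possible genotypes: Priya ∈ {I^A I^A, I^A i}; Leila ∈ {i i}.
Weight each parental genotype pair by prior × P(type-O child):
  I^A i × i i: posterior weight 1; P(next child type A) = 1/2.
Weighted sum = 1/2.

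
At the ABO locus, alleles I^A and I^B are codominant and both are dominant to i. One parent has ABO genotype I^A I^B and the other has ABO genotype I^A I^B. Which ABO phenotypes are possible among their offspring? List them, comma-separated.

Gametes from I^A I^B × I^A I^B give offspring ABO genotypes I^A I^A, I^A I^B, I^B I^B, i.e. phenotypes A, B, AB.

A, B, AB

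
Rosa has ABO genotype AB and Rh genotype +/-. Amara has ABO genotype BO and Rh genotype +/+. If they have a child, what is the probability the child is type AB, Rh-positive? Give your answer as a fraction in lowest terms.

1/4

ABO cross AB × BO → offspring phenotypes: 1/4 A, 1/2 B, 1/4 AB.
Rh cross +/- × +/+ → 1 Rh+.
Independent loci: P(type AB, Rh-positive) = 1/4 × 1 = 1/4.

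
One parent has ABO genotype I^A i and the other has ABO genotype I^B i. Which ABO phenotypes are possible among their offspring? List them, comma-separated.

O, A, B, AB

Gametes from I^A i × I^B i give offspring ABO genotypes I^A I^B, I^A i, I^B i, i i, i.e. phenotypes O, A, B, AB.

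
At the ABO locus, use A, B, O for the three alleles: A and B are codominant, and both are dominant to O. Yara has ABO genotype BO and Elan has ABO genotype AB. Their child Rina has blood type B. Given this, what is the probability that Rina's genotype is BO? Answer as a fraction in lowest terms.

Cross BO × AB → 1/4 AB, 1/4 AO, 1/4 BB, 1/4 BO.
Type-B genotypes among offspring: BB (1/4), BO (1/4); total 1/2.
P(BO | type B) = (1/4) / (1/2) = 1/2.

1/2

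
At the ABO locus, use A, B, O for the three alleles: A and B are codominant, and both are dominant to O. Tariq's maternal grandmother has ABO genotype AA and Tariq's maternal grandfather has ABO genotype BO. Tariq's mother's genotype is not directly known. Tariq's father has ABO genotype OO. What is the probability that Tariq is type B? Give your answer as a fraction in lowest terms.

Tariq's mother's ABO genotype from AA × BO: 1/2 AB, 1/2 AO.
Crossing each possibility with the father OO and summing P(type B): 1/2·1/2 + 1/2·0 = 1/4.

1/4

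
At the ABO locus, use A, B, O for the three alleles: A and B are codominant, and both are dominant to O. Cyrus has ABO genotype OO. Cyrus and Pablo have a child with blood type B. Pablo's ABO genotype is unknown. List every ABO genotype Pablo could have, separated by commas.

For each candidate genotype of Pablo, check whether crossing it with OO can produce every observed child phenotype.
  AA → possible child types {A} ✗
  AB → possible child types {A, B} ✓
  AO → possible child types {O, A} ✗
  BB → possible child types {B} ✓
  BO → possible child types {O, B} ✓
  OO → possible child types {O} ✗

AB, BB, BO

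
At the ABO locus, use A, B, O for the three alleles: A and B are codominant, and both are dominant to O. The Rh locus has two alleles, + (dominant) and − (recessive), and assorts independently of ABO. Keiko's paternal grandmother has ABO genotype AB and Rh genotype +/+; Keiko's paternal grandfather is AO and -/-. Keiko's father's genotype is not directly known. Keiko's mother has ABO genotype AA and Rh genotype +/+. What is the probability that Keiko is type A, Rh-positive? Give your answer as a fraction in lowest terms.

Keiko's father's ABO genotype from AB × AO: 1/4 AA, 1/4 AB, 1/4 AO, 1/4 BO.
Crossing each possibility with the mother AA and summing P(type A): 1/4·1 + 1/4·1/2 + 1/4·1 + 1/4·1/2 = 3/4.
Similarly for Rh via the father's Rh distribution: P(Rh+) = 1.
Independent loci: 3/4 × 1 = 3/4.

3/4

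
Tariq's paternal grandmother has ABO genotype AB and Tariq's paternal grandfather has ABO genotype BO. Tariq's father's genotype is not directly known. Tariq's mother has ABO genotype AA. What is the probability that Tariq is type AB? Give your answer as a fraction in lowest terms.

1/2

Tariq's father's ABO genotype from AB × BO: 1/4 AB, 1/4 AO, 1/4 BB, 1/4 BO.
Crossing each possibility with the mother AA and summing P(type AB): 1/4·1/2 + 1/4·0 + 1/4·1 + 1/4·1/2 = 1/2.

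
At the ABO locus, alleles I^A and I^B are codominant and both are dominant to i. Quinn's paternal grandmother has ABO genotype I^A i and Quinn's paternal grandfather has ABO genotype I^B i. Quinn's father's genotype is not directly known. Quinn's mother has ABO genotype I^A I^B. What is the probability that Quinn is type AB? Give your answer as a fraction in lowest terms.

1/4

Quinn's father's ABO genotype from I^A i × I^B i: 1/4 I^A I^B, 1/4 I^A i, 1/4 I^B i, 1/4 i i.
Crossing each possibility with the mother I^A I^B and summing P(type AB): 1/4·1/2 + 1/4·1/4 + 1/4·1/4 + 1/4·0 = 1/4.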